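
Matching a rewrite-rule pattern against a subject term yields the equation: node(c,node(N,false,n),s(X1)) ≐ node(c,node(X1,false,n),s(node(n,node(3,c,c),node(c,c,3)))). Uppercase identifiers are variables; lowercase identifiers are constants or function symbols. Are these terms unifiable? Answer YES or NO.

Decompose node/3: c ≐ c,  node(N,false,n) ≐ node(X1,false,n),  s(X1) ≐ s(node(n,node(3,c,c),node(c,c,3))).
Delete trivial equation c ≐ c.
Decompose node/3: N ≐ X1,  false ≐ false,  n ≐ n.
Bind N := X1; no other remaining equation mentions N.
Delete trivial equation false ≐ false.
Delete trivial equation n ≐ n.
Decompose s/1: X1 ≐ node(n,node(3,c,c),node(c,c,3)).
Bind X1 := node(n,node(3,c,c),node(c,c,3)). Substituting into the earlier binding gives N := node(n,node(3,c,c),node(c,c,3)).
No equations remain and no clash or occurs-check failure arose, so a unifier exists.

YES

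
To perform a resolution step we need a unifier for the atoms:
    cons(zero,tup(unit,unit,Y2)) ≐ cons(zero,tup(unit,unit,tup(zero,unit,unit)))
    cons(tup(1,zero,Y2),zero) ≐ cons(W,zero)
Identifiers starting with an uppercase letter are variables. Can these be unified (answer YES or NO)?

Decompose cons/2: zero ≐ zero,  tup(unit,unit,Y2) ≐ tup(unit,unit,tup(zero,unit,unit)).
Delete trivial equation zero ≐ zero.
Decompose tup/3: unit ≐ unit,  unit ≐ unit,  Y2 ≐ tup(zero,unit,unit).
Delete trivial equation unit ≐ unit.
Delete trivial equation unit ≐ unit.
Bind Y2 := tup(zero,unit,unit); substituting into the remaining equation gives: cons(tup(1,zero,tup(zero,unit,unit)),zero) ≐ cons(W,zero).
Decompose cons/2: tup(1,zero,tup(zero,unit,unit)) ≐ W,  zero ≐ zero.
Bind W := tup(1,zero,tup(zero,unit,unit)); no other remaining equation mentions W.
Delete trivial equation zero ≐ zero.
No equations remain and no clash or occurs-check failure arose, so a unifier exists.

YES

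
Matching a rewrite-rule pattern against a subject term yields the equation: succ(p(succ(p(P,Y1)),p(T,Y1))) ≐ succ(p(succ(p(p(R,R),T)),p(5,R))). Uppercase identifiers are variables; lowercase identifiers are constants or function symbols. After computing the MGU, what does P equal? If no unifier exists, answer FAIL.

p(5,5)

Decompose succ/1: p(succ(p(P,Y1)),p(T,Y1)) ≐ p(succ(p(p(R,R),T)),p(5,R)).
Decompose p/2: succ(p(P,Y1)) ≐ succ(p(p(R,R),T)),  p(T,Y1) ≐ p(5,R).
Decompose succ/1: p(P,Y1) ≐ p(p(R,R),T).
Decompose p/2: P ≐ p(R,R),  Y1 ≐ T.
Bind P := p(R,R); no other remaining equation mentions P.
Bind Y1 := T; substituting into the remaining equation gives: p(T,T) ≐ p(5,R).
Decompose p/2: T ≐ 5,  T ≐ R.
Bind T := 5; substituting into the remaining equation gives: 5 ≐ R. Substituting into the earlier binding gives Y1 := 5.
Bind R := 5. Substituting into the earlier binding gives P := p(5,5).
MGU = { P -> p(5,5), Y1 -> 5, T -> 5, R -> 5 }, so P -> p(5,5).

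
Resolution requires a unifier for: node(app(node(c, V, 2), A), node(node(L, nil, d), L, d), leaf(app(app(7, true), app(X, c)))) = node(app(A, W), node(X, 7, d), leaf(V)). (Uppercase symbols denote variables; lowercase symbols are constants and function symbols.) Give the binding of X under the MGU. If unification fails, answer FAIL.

Decompose node/3: app(node(c, V, 2), A) = app(A, W),  node(node(L, nil, d), L, d) = node(X, 7, d),  leaf(app(app(7, true), app(X, c))) = leaf(V).
Decompose app/2: node(c, V, 2) = A,  A = W.
Bind A := node(c, V, 2); substituting into the one remaining equation that mentions A gives: node(c, V, 2) = W.
Bind W := node(c, V, 2); no other remaining equation mentions W.
Decompose node/3: node(L, nil, d) = X,  L = 7,  d = d.
Bind X := node(L, nil, d); substituting into the one remaining equation that mentions X gives: leaf(app(app(7, true), app(node(L, nil, d), c))) = leaf(V).
Bind L := 7; substituting into the one remaining equation that mentions L gives: leaf(app(app(7, true), app(node(7, nil, d), c))) = leaf(V). Substituting into the earlier binding gives X := node(7, nil, d).
Delete trivial equation d = d.
Decompose leaf/1: app(app(7, true), app(node(7, nil, d), c)) = V.
Bind V := app(app(7, true), app(node(7, nil, d), c)). Substituting into the earlier bindings gives A := node(c, app(app(7, true), app(node(7, nil, d), c)), 2), W := node(c, app(app(7, true), app(node(7, nil, d), c)), 2).
MGU = { A := node(c, app(app(7, true), app(node(7, nil, d), c)), 2), W := node(c, app(app(7, true), app(node(7, nil, d), c)), 2), X := node(7, nil, d), L := 7, V := app(app(7, true), app(node(7, nil, d), c)) }, so X := node(7, nil, d).

node(7, nil, d)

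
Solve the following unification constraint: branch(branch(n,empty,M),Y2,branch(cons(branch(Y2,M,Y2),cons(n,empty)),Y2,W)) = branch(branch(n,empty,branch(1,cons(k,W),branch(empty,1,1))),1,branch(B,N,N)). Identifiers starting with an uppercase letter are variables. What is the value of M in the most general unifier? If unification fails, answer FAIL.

Decompose branch/3: branch(n,empty,M) = branch(n,empty,branch(1,cons(k,W),branch(empty,1,1))),  Y2 = 1,  branch(cons(branch(Y2,M,Y2),cons(n,empty)),Y2,W) = branch(B,N,N).
Decompose branch/3: n = n,  empty = empty,  M = branch(1,cons(k,W),branch(empty,1,1)).
Delete trivial equation n = n.
Delete trivial equation empty = empty.
Bind M := branch(1,cons(k,W),branch(empty,1,1)); substituting into the one remaining equation that mentions M gives: branch(cons(branch(Y2,branch(1,cons(k,W),branch(empty,1,1)),Y2),cons(n,empty)),Y2,W) = branch(B,N,N).
Bind Y2 := 1; substituting into the remaining equation gives: branch(cons(branch(1,branch(1,cons(k,W),branch(empty,1,1)),1),cons(n,empty)),1,W) = branch(B,N,N).
Decompose branch/3: cons(branch(1,branch(1,cons(k,W),branch(empty,1,1)),1),cons(n,empty)) = B,  1 = N,  W = N.
Bind B := cons(branch(1,branch(1,cons(k,W),branch(empty,1,1)),1),cons(n,empty)); no other remaining equation mentions B.
Bind N := 1; substituting into the remaining equation gives: W = 1.
Bind W := 1. Substituting into the earlier bindings gives M := branch(1,cons(k,1),branch(empty,1,1)), B := cons(branch(1,branch(1,cons(k,1),branch(empty,1,1)),1),cons(n,empty)).
MGU = { M := branch(1,cons(k,1),branch(empty,1,1)), Y2 := 1, B := cons(branch(1,branch(1,cons(k,1),branch(empty,1,1)),1),cons(n,empty)), N := 1, W := 1 }, so M := branch(1,cons(k,1),branch(empty,1,1)).

branch(1,cons(k,1),branch(empty,1,1))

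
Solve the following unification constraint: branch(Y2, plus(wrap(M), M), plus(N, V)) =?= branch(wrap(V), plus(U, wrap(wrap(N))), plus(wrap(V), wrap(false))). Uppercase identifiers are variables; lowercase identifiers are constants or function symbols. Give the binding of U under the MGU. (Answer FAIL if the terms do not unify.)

Decompose branch/3: Y2 =?= wrap(V),  plus(wrap(M), M) =?= plus(U, wrap(wrap(N))),  plus(N, V) =?= plus(wrap(V), wrap(false)).
Bind Y2 := wrap(V); no other remaining equation mentions Y2.
Decompose plus/2: wrap(M) =?= U,  M =?= wrap(wrap(N)).
Bind U := wrap(M); no other remaining equation mentions U.
Bind M := wrap(wrap(N)); no other remaining equation mentions M. Substituting into the earlier binding gives U := wrap(wrap(wrap(N))).
Decompose plus/2: N =?= wrap(V),  V =?= wrap(false).
Bind N := wrap(V); no other remaining equation mentions N. Substituting into the earlier bindings gives U := wrap(wrap(wrap(wrap(V)))), M := wrap(wrap(wrap(V))).
Bind V := wrap(false). Substituting into the earlier bindings gives Y2 := wrap(wrap(false)), U := wrap(wrap(wrap(wrap(wrap(false))))), M := wrap(wrap(wrap(wrap(false)))), N := wrap(wrap(false)).
MGU = { Y2 := wrap(wrap(false)), U := wrap(wrap(wrap(wrap(wrap(false))))), M := wrap(wrap(wrap(wrap(false)))), N := wrap(wrap(false)), V := wrap(false) }, so U := wrap(wrap(wrap(wrap(wrap(false))))).

wrap(wrap(wrap(wrap(wrap(false)))))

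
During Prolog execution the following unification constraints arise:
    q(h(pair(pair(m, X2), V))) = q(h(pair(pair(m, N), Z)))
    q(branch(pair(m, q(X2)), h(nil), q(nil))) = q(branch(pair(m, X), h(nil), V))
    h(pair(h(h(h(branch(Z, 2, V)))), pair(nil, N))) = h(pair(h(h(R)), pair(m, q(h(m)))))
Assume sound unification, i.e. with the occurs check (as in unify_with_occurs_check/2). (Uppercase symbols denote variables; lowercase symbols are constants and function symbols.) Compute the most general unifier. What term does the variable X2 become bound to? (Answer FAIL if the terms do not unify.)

Decompose q/1: h(pair(pair(m, X2), V)) = h(pair(pair(m, N), Z)).
Decompose h/1: pair(pair(m, X2), V) = pair(pair(m, N), Z).
Decompose pair/2: pair(m, X2) = pair(m, N),  V = Z.
Decompose pair/2: m = m,  X2 = N.
Delete trivial equation m = m.
Bind X2 := N; substituting into the one remaining equation that mentions X2 gives: q(branch(pair(m, q(N)), h(nil), q(nil))) = q(branch(pair(m, X), h(nil), V)).
Bind V := Z; substituting into the remaining equations gives: q(branch(pair(m, q(N)), h(nil), q(nil))) = q(branch(pair(m, X), h(nil), Z)),  h(pair(h(h(h(branch(Z, 2, Z)))), pair(nil, N))) = h(pair(h(h(R)), pair(m, q(h(m))))).
Decompose q/1: branch(pair(m, q(N)), h(nil), q(nil)) = branch(pair(m, X), h(nil), Z).
Decompose branch/3: pair(m, q(N)) = pair(m, X),  h(nil) = h(nil),  q(nil) = Z.
Decompose pair/2: m = m,  q(N) = X.
Delete trivial equation m = m.
Bind X := q(N); no other remaining equation mentions X.
Delete trivial equation h(nil) = h(nil).
Bind Z := q(nil); substituting into the remaining equation gives: h(pair(h(h(h(branch(q(nil), 2, q(nil))))), pair(nil, N))) = h(pair(h(h(R)), pair(m, q(h(m))))). Substituting into the earlier binding gives V := q(nil).
Decompose h/1: pair(h(h(h(branch(q(nil), 2, q(nil))))), pair(nil, N)) = pair(h(h(R)), pair(m, q(h(m)))).
Decompose pair/2: h(h(h(branch(q(nil), 2, q(nil))))) = h(h(R)),  pair(nil, N) = pair(m, q(h(m))).
Decompose h/1: h(h(branch(q(nil), 2, q(nil)))) = h(R).
Decompose h/1: h(branch(q(nil), 2, q(nil))) = R.
Bind R := h(branch(q(nil), 2, q(nil))); no other remaining equation mentions R.
Decompose pair/2: nil = m,  N = q(h(m)).
Clash: constants nil and m differ; no unifier exists.

FAIL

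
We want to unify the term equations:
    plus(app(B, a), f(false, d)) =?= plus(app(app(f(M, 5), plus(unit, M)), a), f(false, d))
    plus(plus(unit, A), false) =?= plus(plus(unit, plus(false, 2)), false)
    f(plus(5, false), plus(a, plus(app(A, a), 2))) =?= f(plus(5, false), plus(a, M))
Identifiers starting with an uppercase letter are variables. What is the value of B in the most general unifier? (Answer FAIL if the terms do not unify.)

app(f(plus(app(plus(false, 2), a), 2), 5), plus(unit, plus(app(plus(false, 2), a), 2)))

Decompose plus/2: app(B, a) =?= app(app(f(M, 5), plus(unit, M)), a),  f(false, d) =?= f(false, d).
Decompose app/2: B =?= app(f(M, 5), plus(unit, M)),  a =?= a.
Bind B := app(f(M, 5), plus(unit, M)); no other remaining equation mentions B.
Delete trivial equation a =?= a.
Delete trivial equation f(false, d) =?= f(false, d).
Decompose plus/2: plus(unit, A) =?= plus(unit, plus(false, 2)),  false =?= false.
Decompose plus/2: unit =?= unit,  A =?= plus(false, 2).
Delete trivial equation unit =?= unit.
Bind A := plus(false, 2); substituting into the one remaining equation that mentions A gives: f(plus(5, false), plus(a, plus(app(plus(false, 2), a), 2))) =?= f(plus(5, false), plus(a, M)).
Delete trivial equation false =?= false.
Decompose f/2: plus(5, false) =?= plus(5, false),  plus(a, plus(app(plus(false, 2), a), 2)) =?= plus(a, M).
Delete trivial equation plus(5, false) =?= plus(5, false).
Decompose plus/2: a =?= a,  plus(app(plus(false, 2), a), 2) =?= M.
Delete trivial equation a =?= a.
Bind M := plus(app(plus(false, 2), a), 2). Substituting into the earlier binding gives B := app(f(plus(app(plus(false, 2), a), 2), 5), plus(unit, plus(app(plus(false, 2), a), 2))).
MGU = { B ↦ app(f(plus(app(plus(false, 2), a), 2), 5), plus(unit, plus(app(plus(false, 2), a), 2))), A ↦ plus(false, 2), M ↦ plus(app(plus(false, 2), a), 2) }, so B ↦ app(f(plus(app(plus(false, 2), a), 2), 5), plus(unit, plus(app(plus(false, 2), a), 2))).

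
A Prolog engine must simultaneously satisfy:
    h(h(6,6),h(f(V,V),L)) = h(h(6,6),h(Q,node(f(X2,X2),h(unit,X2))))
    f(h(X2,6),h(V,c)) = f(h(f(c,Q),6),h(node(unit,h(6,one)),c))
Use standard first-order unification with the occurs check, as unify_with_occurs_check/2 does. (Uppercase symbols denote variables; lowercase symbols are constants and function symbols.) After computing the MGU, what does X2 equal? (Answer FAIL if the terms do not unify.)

f(c,f(node(unit,h(6,one)),node(unit,h(6,one))))

Decompose h/2: h(6,6) = h(6,6),  h(f(V,V),L) = h(Q,node(f(X2,X2),h(unit,X2))).
Delete trivial equation h(6,6) = h(6,6).
Decompose h/2: f(V,V) = Q,  L = node(f(X2,X2),h(unit,X2)).
Bind Q := f(V,V); substituting into the one remaining equation that mentions Q gives: f(h(X2,6),h(V,c)) = f(h(f(c,f(V,V)),6),h(node(unit,h(6,one)),c)).
Bind L := node(f(X2,X2),h(unit,X2)); no other remaining equation mentions L.
Decompose f/2: h(X2,6) = h(f(c,f(V,V)),6),  h(V,c) = h(node(unit,h(6,one)),c).
Decompose h/2: X2 = f(c,f(V,V)),  6 = 6.
Bind X2 := f(c,f(V,V)); no other remaining equation mentions X2. Substituting into the earlier binding gives L := node(f(f(c,f(V,V)),f(c,f(V,V))),h(unit,f(c,f(V,V)))).
Delete trivial equation 6 = 6.
Decompose h/2: V = node(unit,h(6,one)),  c = c.
Bind V := node(unit,h(6,one)); no other remaining equation mentions V. Substituting into the earlier bindings gives Q := f(node(unit,h(6,one)),node(unit,h(6,one))), L := node(f(f(c,f(node(unit,h(6,one)),node(unit,h(6,one)))),f(c,f(node(unit,h(6,one)),node(unit,h(6,one))))),h(unit,f(c,f(node(unit,h(6,one)),node(unit,h(6,one)))))), X2 := f(c,f(node(unit,h(6,one)),node(unit,h(6,one)))).
Delete trivial equation c = c.
MGU = { Q ↦ f(node(unit,h(6,one)),node(unit,h(6,one))), L ↦ node(f(f(c,f(node(unit,h(6,one)),node(unit,h(6,one)))),f(c,f(node(unit,h(6,one)),node(unit,h(6,one))))),h(unit,f(c,f(node(unit,h(6,one)),node(unit,h(6,one)))))), X2 ↦ f(c,f(node(unit,h(6,one)),node(unit,h(6,one)))), V ↦ node(unit,h(6,one)) }, so X2 ↦ f(c,f(node(unit,h(6,one)),node(unit,h(6,one)))).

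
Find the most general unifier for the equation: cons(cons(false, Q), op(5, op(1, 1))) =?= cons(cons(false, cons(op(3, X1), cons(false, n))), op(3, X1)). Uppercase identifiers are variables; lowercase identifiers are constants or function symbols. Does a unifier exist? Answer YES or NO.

NO

Decompose cons/2: cons(false, Q) =?= cons(false, cons(op(3, X1), cons(false, n))),  op(5, op(1, 1)) =?= op(3, X1).
Decompose cons/2: false =?= false,  Q =?= cons(op(3, X1), cons(false, n)).
Delete trivial equation false =?= false.
Bind Q := cons(op(3, X1), cons(false, n)); no other remaining equation mentions Q.
Decompose op/2: 5 =?= 3,  op(1, 1) =?= X1.
Clash: constants 5 and 3 differ; no unifier exists.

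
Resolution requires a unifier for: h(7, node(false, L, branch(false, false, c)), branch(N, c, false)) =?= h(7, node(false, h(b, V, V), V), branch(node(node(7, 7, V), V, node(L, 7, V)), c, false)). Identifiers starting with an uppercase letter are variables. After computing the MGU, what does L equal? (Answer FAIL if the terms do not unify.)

Decompose h/3: 7 =?= 7,  node(false, L, branch(false, false, c)) =?= node(false, h(b, V, V), V),  branch(N, c, false) =?= branch(node(node(7, 7, V), V, node(L, 7, V)), c, false).
Delete trivial equation 7 =?= 7.
Decompose node/3: false =?= false,  L =?= h(b, V, V),  branch(false, false, c) =?= V.
Delete trivial equation false =?= false.
Bind L := h(b, V, V); substituting into the one remaining equation that mentions L gives: branch(N, c, false) =?= branch(node(node(7, 7, V), V, node(h(b, V, V), 7, V)), c, false).
Bind V := branch(false, false, c); substituting into the remaining equation gives: branch(N, c, false) =?= branch(node(node(7, 7, branch(false, false, c)), branch(false, false, c), node(h(b, branch(false, false, c), branch(false, false, c)), 7, branch(false, false, c))), c, false). Substituting into the earlier binding gives L := h(b, branch(false, false, c), branch(false, false, c)).
Decompose branch/3: N =?= node(node(7, 7, branch(false, false, c)), branch(false, false, c), node(h(b, branch(false, false, c), branch(false, false, c)), 7, branch(false, false, c))),  c =?= c,  false =?= false.
Bind N := node(node(7, 7, branch(false, false, c)), branch(false, false, c), node(h(b, branch(false, false, c), branch(false, false, c)), 7, branch(false, false, c))); no other remaining equation mentions N.
Delete trivial equation c =?= c.
Delete trivial equation false =?= false.
MGU = { L ↦ h(b, branch(false, false, c), branch(false, false, c)), V ↦ branch(false, false, c), N ↦ node(node(7, 7, branch(false, false, c)), branch(false, false, c), node(h(b, branch(false, false, c), branch(false, false, c)), 7, branch(false, false, c))) }, so L ↦ h(b, branch(false, false, c), branch(false, false, c)).

h(b, branch(false, false, c), branch(false, false, c))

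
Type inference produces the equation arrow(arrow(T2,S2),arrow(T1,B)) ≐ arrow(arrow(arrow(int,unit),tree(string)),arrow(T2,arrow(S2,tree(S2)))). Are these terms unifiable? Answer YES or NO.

YES

Decompose arrow/2: arrow(T2,S2) ≐ arrow(arrow(int,unit),tree(string)),  arrow(T1,B) ≐ arrow(T2,arrow(S2,tree(S2))).
Decompose arrow/2: T2 ≐ arrow(int,unit),  S2 ≐ tree(string).
Bind T2 := arrow(int,unit); substituting into the one remaining equation that mentions T2 gives: arrow(T1,B) ≐ arrow(arrow(int,unit),arrow(S2,tree(S2))).
Bind S2 := tree(string); substituting into the remaining equation gives: arrow(T1,B) ≐ arrow(arrow(int,unit),arrow(tree(string),tree(tree(string)))).
Decompose arrow/2: T1 ≐ arrow(int,unit),  B ≐ arrow(tree(string),tree(tree(string))).
Bind T1 := arrow(int,unit); no other remaining equation mentions T1.
Bind B := arrow(tree(string),tree(tree(string))).
No equations remain and no clash or occurs-check failure arose, so a unifier exists.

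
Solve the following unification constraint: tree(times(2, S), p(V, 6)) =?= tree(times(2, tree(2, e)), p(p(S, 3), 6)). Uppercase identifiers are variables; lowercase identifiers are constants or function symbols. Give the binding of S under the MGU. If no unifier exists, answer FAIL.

Decompose tree/2: times(2, S) =?= times(2, tree(2, e)),  p(V, 6) =?= p(p(S, 3), 6).
Decompose times/2: 2 =?= 2,  S =?= tree(2, e).
Delete trivial equation 2 =?= 2.
Bind S := tree(2, e); substituting into the remaining equation gives: p(V, 6) =?= p(p(tree(2, e), 3), 6).
Decompose p/2: V =?= p(tree(2, e), 3),  6 =?= 6.
Bind V := p(tree(2, e), 3); no other remaining equation mentions V.
Delete trivial equation 6 =?= 6.
MGU = { S ↦ tree(2, e), V ↦ p(tree(2, e), 3) }, so S ↦ tree(2, e).

tree(2, e)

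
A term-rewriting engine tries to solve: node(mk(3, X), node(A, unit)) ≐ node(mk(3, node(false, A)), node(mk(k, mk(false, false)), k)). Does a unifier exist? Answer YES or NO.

Decompose node/2: mk(3, X) ≐ mk(3, node(false, A)),  node(A, unit) ≐ node(mk(k, mk(false, false)), k).
Decompose mk/2: 3 ≐ 3,  X ≐ node(false, A).
Delete trivial equation 3 ≐ 3.
Bind X := node(false, A); no other remaining equation mentions X.
Decompose node/2: A ≐ mk(k, mk(false, false)),  unit ≐ k.
Bind A := mk(k, mk(false, false)); no other remaining equation mentions A. Substituting into the earlier binding gives X := node(false, mk(k, mk(false, false))).
Clash: constants unit and k differ; no unifier exists.

NO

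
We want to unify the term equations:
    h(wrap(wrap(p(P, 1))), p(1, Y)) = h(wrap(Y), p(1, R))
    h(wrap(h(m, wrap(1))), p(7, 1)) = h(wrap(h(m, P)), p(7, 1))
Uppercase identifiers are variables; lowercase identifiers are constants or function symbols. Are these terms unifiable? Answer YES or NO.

Decompose h/2: wrap(wrap(p(P, 1))) = wrap(Y),  p(1, Y) = p(1, R).
Decompose wrap/1: wrap(p(P, 1)) = Y.
Bind Y := wrap(p(P, 1)); substituting into the one remaining equation that mentions Y gives: p(1, wrap(p(P, 1))) = p(1, R).
Decompose p/2: 1 = 1,  wrap(p(P, 1)) = R.
Delete trivial equation 1 = 1.
Bind R := wrap(p(P, 1)); no other remaining equation mentions R.
Decompose h/2: wrap(h(m, wrap(1))) = wrap(h(m, P)),  p(7, 1) = p(7, 1).
Decompose wrap/1: h(m, wrap(1)) = h(m, P).
Decompose h/2: m = m,  wrap(1) = P.
Delete trivial equation m = m.
Bind P := wrap(1); no other remaining equation mentions P. Substituting into the earlier bindings gives Y := wrap(p(wrap(1), 1)), R := wrap(p(wrap(1), 1)).
Delete trivial equation p(7, 1) = p(7, 1).
No equations remain and no clash or occurs-check failure arose, so a unifier exists.

YES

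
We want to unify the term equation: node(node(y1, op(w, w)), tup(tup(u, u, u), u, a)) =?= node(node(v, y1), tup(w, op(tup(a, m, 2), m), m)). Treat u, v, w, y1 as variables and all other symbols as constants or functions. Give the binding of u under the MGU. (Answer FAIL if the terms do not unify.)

Decompose node/2: node(y1, op(w, w)) =?= node(v, y1),  tup(tup(u, u, u), u, a) =?= tup(w, op(tup(a, m, 2), m), m).
Decompose node/2: y1 =?= v,  op(w, w) =?= y1.
Bind y1 := v; substituting into the one remaining equation that mentions y1 gives: op(w, w) =?= v.
Bind v := op(w, w); no other remaining equation mentions v. Substituting into the earlier binding gives y1 := op(w, w).
Decompose tup/3: tup(u, u, u) =?= w,  u =?= op(tup(a, m, 2), m),  a =?= m.
Bind w := tup(u, u, u); no other remaining equation mentions w. Substituting into the earlier bindings gives y1 := op(tup(u, u, u), tup(u, u, u)), v := op(tup(u, u, u), tup(u, u, u)).
Bind u := op(tup(a, m, 2), m); no other remaining equation mentions u. Substituting into the earlier bindings gives y1 := op(tup(op(tup(a, m, 2), m), op(tup(a, m, 2), m), op(tup(a, m, 2), m)), tup(op(tup(a, m, 2), m), op(tup(a, m, 2), m), op(tup(a, m, 2), m))), v := op(tup(op(tup(a, m, 2), m), op(tup(a, m, 2), m), op(tup(a, m, 2), m)), tup(op(tup(a, m, 2), m), op(tup(a, m, 2), m), op(tup(a, m, 2), m))), w := tup(op(tup(a, m, 2), m), op(tup(a, m, 2), m), op(tup(a, m, 2), m)).
Clash: constants a and m differ; no unifier exists.

FAIL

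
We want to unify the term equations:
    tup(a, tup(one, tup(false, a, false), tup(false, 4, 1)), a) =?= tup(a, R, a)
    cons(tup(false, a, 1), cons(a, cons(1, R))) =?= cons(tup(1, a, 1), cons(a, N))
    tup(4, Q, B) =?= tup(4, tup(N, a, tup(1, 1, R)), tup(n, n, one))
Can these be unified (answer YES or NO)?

Decompose tup/3: a =?= a,  tup(one, tup(false, a, false), tup(false, 4, 1)) =?= R,  a =?= a.
Delete trivial equation a =?= a.
Bind R := tup(one, tup(false, a, false), tup(false, 4, 1)); substituting into the 2 remaining equations that mention R gives: cons(tup(false, a, 1), cons(a, cons(1, tup(one, tup(false, a, false), tup(false, 4, 1))))) =?= cons(tup(1, a, 1), cons(a, N)),  tup(4, Q, B) =?= tup(4, tup(N, a, tup(1, 1, tup(one, tup(false, a, false), tup(false, 4, 1)))), tup(n, n, one)).
Delete trivial equation a =?= a.
Decompose cons/2: tup(false, a, 1) =?= tup(1, a, 1),  cons(a, cons(1, tup(one, tup(false, a, false), tup(false, 4, 1)))) =?= cons(a, N).
Decompose tup/3: false =?= 1,  a =?= a,  1 =?= 1.
Clash: constants false and 1 differ; no unifier exists.

NO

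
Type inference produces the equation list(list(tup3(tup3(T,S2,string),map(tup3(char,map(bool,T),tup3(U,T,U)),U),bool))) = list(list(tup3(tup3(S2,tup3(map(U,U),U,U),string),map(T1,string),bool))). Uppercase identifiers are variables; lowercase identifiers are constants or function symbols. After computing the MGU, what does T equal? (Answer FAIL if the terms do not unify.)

tup3(map(string,string),string,string)

Decompose list/1: list(tup3(tup3(T,S2,string),map(tup3(char,map(bool,T),tup3(U,T,U)),U),bool)) = list(tup3(tup3(S2,tup3(map(U,U),U,U),string),map(T1,string),bool)).
Decompose list/1: tup3(tup3(T,S2,string),map(tup3(char,map(bool,T),tup3(U,T,U)),U),bool) = tup3(tup3(S2,tup3(map(U,U),U,U),string),map(T1,string),bool).
Decompose tup3/3: tup3(T,S2,string) = tup3(S2,tup3(map(U,U),U,U),string),  map(tup3(char,map(bool,T),tup3(U,T,U)),U) = map(T1,string),  bool = bool.
Decompose tup3/3: T = S2,  S2 = tup3(map(U,U),U,U),  string = string.
Bind T := S2; substituting into the one remaining equation that mentions T gives: map(tup3(char,map(bool,S2),tup3(U,S2,U)),U) = map(T1,string).
Bind S2 := tup3(map(U,U),U,U); substituting into the one remaining equation that mentions S2 gives: map(tup3(char,map(bool,tup3(map(U,U),U,U)),tup3(U,tup3(map(U,U),U,U),U)),U) = map(T1,string). Substituting into the earlier binding gives T := tup3(map(U,U),U,U).
Delete trivial equation string = string.
Decompose map/2: tup3(char,map(bool,tup3(map(U,U),U,U)),tup3(U,tup3(map(U,U),U,U),U)) = T1,  U = string.
Bind T1 := tup3(char,map(bool,tup3(map(U,U),U,U)),tup3(U,tup3(map(U,U),U,U),U)); no other remaining equation mentions T1.
Bind U := string; no other remaining equation mentions U. Substituting into the earlier bindings gives T := tup3(map(string,string),string,string), S2 := tup3(map(string,string),string,string), T1 := tup3(char,map(bool,tup3(map(string,string),string,string)),tup3(string,tup3(map(string,string),string,string),string)).
Delete trivial equation bool = bool.
MGU = { T ↦ tup3(map(string,string),string,string), S2 ↦ tup3(map(string,string),string,string), T1 ↦ tup3(char,map(bool,tup3(map(string,string),string,string)),tup3(string,tup3(map(string,string),string,string),string)), U ↦ string }, so T ↦ tup3(map(string,string),string,string).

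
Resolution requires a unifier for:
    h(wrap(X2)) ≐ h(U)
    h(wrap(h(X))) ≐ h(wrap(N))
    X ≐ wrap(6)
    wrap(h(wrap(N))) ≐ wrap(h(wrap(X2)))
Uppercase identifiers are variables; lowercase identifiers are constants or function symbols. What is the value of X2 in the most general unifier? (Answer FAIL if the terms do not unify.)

Decompose h/1: wrap(X2) ≐ U.
Bind U := wrap(X2); no other remaining equation mentions U.
Decompose h/1: wrap(h(X)) ≐ wrap(N).
Decompose wrap/1: h(X) ≐ N.
Bind N := h(X); substituting into the one remaining equation that mentions N gives: wrap(h(wrap(h(X)))) ≐ wrap(h(wrap(X2))).
Bind X := wrap(6); substituting into the remaining equation gives: wrap(h(wrap(h(wrap(6))))) ≐ wrap(h(wrap(X2))). Substituting into the earlier binding gives N := h(wrap(6)).
Decompose wrap/1: h(wrap(h(wrap(6)))) ≐ h(wrap(X2)).
Decompose h/1: wrap(h(wrap(6))) ≐ wrap(X2).
Decompose wrap/1: h(wrap(6)) ≐ X2.
Bind X2 := h(wrap(6)). Substituting into the earlier binding gives U := wrap(h(wrap(6))).
MGU = { U ↦ wrap(h(wrap(6))), N ↦ h(wrap(6)), X ↦ wrap(6), X2 ↦ h(wrap(6)) }, so X2 ↦ h(wrap(6)).

h(wrap(6))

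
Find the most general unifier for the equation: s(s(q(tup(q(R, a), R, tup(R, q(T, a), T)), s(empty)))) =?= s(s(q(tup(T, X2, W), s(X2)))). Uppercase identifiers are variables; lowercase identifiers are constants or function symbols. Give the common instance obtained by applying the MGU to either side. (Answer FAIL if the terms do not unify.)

Decompose s/1: s(q(tup(q(R, a), R, tup(R, q(T, a), T)), s(empty))) =?= s(q(tup(T, X2, W), s(X2))).
Decompose s/1: q(tup(q(R, a), R, tup(R, q(T, a), T)), s(empty)) =?= q(tup(T, X2, W), s(X2)).
Decompose q/2: tup(q(R, a), R, tup(R, q(T, a), T)) =?= tup(T, X2, W),  s(empty) =?= s(X2).
Decompose tup/3: q(R, a) =?= T,  R =?= X2,  tup(R, q(T, a), T) =?= W.
Bind T := q(R, a); substituting into the one remaining equation that mentions T gives: tup(R, q(q(R, a), a), q(R, a)) =?= W.
Bind R := X2; substituting into the one remaining equation that mentions R gives: tup(X2, q(q(X2, a), a), q(X2, a)) =?= W. Substituting into the earlier binding gives T := q(X2, a).
Bind W := tup(X2, q(q(X2, a), a), q(X2, a)); no other remaining equation mentions W.
Decompose s/1: empty =?= X2.
Bind X2 := empty. Substituting into the earlier bindings gives T := q(empty, a), R := empty, W := tup(empty, q(q(empty, a), a), q(empty, a)).
Applying the MGU to either side gives s(s(q(tup(q(empty, a), empty, tup(empty, q(q(empty, a), a), q(empty, a))), s(empty)))).

s(s(q(tup(q(empty, a), empty, tup(empty, q(q(empty, a), a), q(empty, a))), s(empty))))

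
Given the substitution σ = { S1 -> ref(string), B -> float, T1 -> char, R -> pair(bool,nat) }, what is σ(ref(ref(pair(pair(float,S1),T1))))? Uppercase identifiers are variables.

ref(ref(pair(pair(float,ref(string)),char)))

Replace each occurrence of S1 with ref(string).
Replace each occurrence of T1 with char.
Result: ref(ref(pair(pair(float,ref(string)),char))).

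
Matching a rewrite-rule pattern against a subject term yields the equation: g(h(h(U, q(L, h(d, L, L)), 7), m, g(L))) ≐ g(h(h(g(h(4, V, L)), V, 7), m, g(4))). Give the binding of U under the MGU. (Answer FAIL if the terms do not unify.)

Decompose g/1: h(h(U, q(L, h(d, L, L)), 7), m, g(L)) ≐ h(h(g(h(4, V, L)), V, 7), m, g(4)).
Decompose h/3: h(U, q(L, h(d, L, L)), 7) ≐ h(g(h(4, V, L)), V, 7),  m ≐ m,  g(L) ≐ g(4).
Decompose h/3: U ≐ g(h(4, V, L)),  q(L, h(d, L, L)) ≐ V,  7 ≐ 7.
Bind U := g(h(4, V, L)); no other remaining equation mentions U.
Bind V := q(L, h(d, L, L)); no other remaining equation mentions V. Substituting into the earlier binding gives U := g(h(4, q(L, h(d, L, L)), L)).
Delete trivial equation 7 ≐ 7.
Delete trivial equation m ≐ m.
Decompose g/1: L ≐ 4.
Bind L := 4. Substituting into the earlier bindings gives U := g(h(4, q(4, h(d, 4, 4)), 4)), V := q(4, h(d, 4, 4)).
MGU = { U := g(h(4, q(4, h(d, 4, 4)), 4)), V := q(4, h(d, 4, 4)), L := 4 }, so U := g(h(4, q(4, h(d, 4, 4)), 4)).

g(h(4, q(4, h(d, 4, 4)), 4))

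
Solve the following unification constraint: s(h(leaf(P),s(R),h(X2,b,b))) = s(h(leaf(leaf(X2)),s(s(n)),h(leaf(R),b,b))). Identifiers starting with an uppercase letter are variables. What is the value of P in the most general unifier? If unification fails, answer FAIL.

Decompose s/1: h(leaf(P),s(R),h(X2,b,b)) = h(leaf(leaf(X2)),s(s(n)),h(leaf(R),b,b)).
Decompose h/3: leaf(P) = leaf(leaf(X2)),  s(R) = s(s(n)),  h(X2,b,b) = h(leaf(R),b,b).
Decompose leaf/1: P = leaf(X2).
Bind P := leaf(X2); no other remaining equation mentions P.
Decompose s/1: R = s(n).
Bind R := s(n); substituting into the remaining equation gives: h(X2,b,b) = h(leaf(s(n)),b,b).
Decompose h/3: X2 = leaf(s(n)),  b = b,  b = b.
Bind X2 := leaf(s(n)); no other remaining equation mentions X2. Substituting into the earlier binding gives P := leaf(leaf(s(n))).
Delete trivial equation b = b.
Delete trivial equation b = b.
MGU = { P ↦ leaf(leaf(s(n))), R ↦ s(n), X2 ↦ leaf(s(n)) }, so P ↦ leaf(leaf(s(n))).

leaf(leaf(s(n)))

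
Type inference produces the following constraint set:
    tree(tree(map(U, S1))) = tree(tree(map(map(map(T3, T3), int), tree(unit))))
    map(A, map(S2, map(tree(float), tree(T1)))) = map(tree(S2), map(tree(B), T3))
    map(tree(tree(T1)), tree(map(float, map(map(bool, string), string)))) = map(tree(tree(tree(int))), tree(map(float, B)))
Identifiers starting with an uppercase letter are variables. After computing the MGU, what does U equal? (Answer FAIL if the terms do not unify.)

map(map(map(tree(float), tree(tree(int))), map(tree(float), tree(tree(int)))), int)

Decompose tree/1: tree(map(U, S1)) = tree(map(map(map(T3, T3), int), tree(unit))).
Decompose tree/1: map(U, S1) = map(map(map(T3, T3), int), tree(unit)).
Decompose map/2: U = map(map(T3, T3), int),  S1 = tree(unit).
Bind U := map(map(T3, T3), int); no other remaining equation mentions U.
Bind S1 := tree(unit); no other remaining equation mentions S1.
Decompose map/2: A = tree(S2),  map(S2, map(tree(float), tree(T1))) = map(tree(B), T3).
Bind A := tree(S2); no other remaining equation mentions A.
Decompose map/2: S2 = tree(B),  map(tree(float), tree(T1)) = T3.
Bind S2 := tree(B); no other remaining equation mentions S2. Substituting into the earlier binding gives A := tree(tree(B)).
Bind T3 := map(tree(float), tree(T1)); no other remaining equation mentions T3. Substituting into the earlier binding gives U := map(map(map(tree(float), tree(T1)), map(tree(float), tree(T1))), int).
Decompose map/2: tree(tree(T1)) = tree(tree(tree(int))),  tree(map(float, map(map(bool, string), string))) = tree(map(float, B)).
Decompose tree/1: tree(T1) = tree(tree(int)).
Decompose tree/1: T1 = tree(int).
Bind T1 := tree(int); no other remaining equation mentions T1. Substituting into the earlier bindings gives U := map(map(map(tree(float), tree(tree(int))), map(tree(float), tree(tree(int)))), int), T3 := map(tree(float), tree(tree(int))).
Decompose tree/1: map(float, map(map(bool, string), string)) = map(float, B).
Decompose map/2: float = float,  map(map(bool, string), string) = B.
Delete trivial equation float = float.
Bind B := map(map(bool, string), string). Substituting into the earlier bindings gives A := tree(tree(map(map(bool, string), string))), S2 := tree(map(map(bool, string), string)).
MGU = { U := map(map(map(tree(float), tree(tree(int))), map(tree(float), tree(tree(int)))), int), S1 := tree(unit), A := tree(tree(map(map(bool, string), string))), S2 := tree(map(map(bool, string), string)), T3 := map(tree(float), tree(tree(int))), T1 := tree(int), B := map(map(bool, string), string) }, so U := map(map(map(tree(float), tree(tree(int))), map(tree(float), tree(tree(int)))), int).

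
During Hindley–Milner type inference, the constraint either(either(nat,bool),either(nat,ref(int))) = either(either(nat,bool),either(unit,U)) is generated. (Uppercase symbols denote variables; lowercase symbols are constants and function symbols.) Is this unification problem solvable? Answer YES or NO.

Decompose either/2: either(nat,bool) = either(nat,bool),  either(nat,ref(int)) = either(unit,U).
Delete trivial equation either(nat,bool) = either(nat,bool).
Decompose either/2: nat = unit,  ref(int) = U.
Clash: constants nat and unit differ; no unifier exists.

NO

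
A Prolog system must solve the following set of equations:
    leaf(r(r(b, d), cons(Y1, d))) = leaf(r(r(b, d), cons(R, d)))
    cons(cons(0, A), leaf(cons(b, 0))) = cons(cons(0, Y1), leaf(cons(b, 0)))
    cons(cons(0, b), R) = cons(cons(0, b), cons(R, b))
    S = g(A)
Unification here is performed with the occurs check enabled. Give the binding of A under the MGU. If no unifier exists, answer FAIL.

FAIL

Decompose leaf/1: r(r(b, d), cons(Y1, d)) = r(r(b, d), cons(R, d)).
Decompose r/2: r(b, d) = r(b, d),  cons(Y1, d) = cons(R, d).
Delete trivial equation r(b, d) = r(b, d).
Decompose cons/2: Y1 = R,  d = d.
Bind Y1 := R; substituting into the one remaining equation that mentions Y1 gives: cons(cons(0, A), leaf(cons(b, 0))) = cons(cons(0, R), leaf(cons(b, 0))).
Delete trivial equation d = d.
Decompose cons/2: cons(0, A) = cons(0, R),  leaf(cons(b, 0)) = leaf(cons(b, 0)).
Decompose cons/2: 0 = 0,  A = R.
Delete trivial equation 0 = 0.
Bind A := R; substituting into the one remaining equation that mentions A gives: S = g(R).
Delete trivial equation leaf(cons(b, 0)) = leaf(cons(b, 0)).
Decompose cons/2: cons(0, b) = cons(0, b),  R = cons(R, b).
Delete trivial equation cons(0, b) = cons(0, b).
Occurs check fails: R occurs in cons(R, b); the equation R = cons(R, b) has no finite solution.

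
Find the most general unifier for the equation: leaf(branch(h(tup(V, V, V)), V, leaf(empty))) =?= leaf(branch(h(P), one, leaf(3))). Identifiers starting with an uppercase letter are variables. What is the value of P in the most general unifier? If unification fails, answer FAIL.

Decompose leaf/1: branch(h(tup(V, V, V)), V, leaf(empty)) =?= branch(h(P), one, leaf(3)).
Decompose branch/3: h(tup(V, V, V)) =?= h(P),  V =?= one,  leaf(empty) =?= leaf(3).
Decompose h/1: tup(V, V, V) =?= P.
Bind P := tup(V, V, V); no other remaining equation mentions P.
Bind V := one; no other remaining equation mentions V. Substituting into the earlier binding gives P := tup(one, one, one).
Decompose leaf/1: empty =?= 3.
Clash: constants empty and 3 differ; no unifier exists.

FAIL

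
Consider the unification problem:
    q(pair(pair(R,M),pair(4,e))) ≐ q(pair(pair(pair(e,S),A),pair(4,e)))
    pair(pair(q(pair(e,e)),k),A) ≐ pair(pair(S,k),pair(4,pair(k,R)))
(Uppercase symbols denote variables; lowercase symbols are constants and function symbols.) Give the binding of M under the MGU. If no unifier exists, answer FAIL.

pair(4,pair(k,pair(e,q(pair(e,e)))))

Decompose q/1: pair(pair(R,M),pair(4,e)) ≐ pair(pair(pair(e,S),A),pair(4,e)).
Decompose pair/2: pair(R,M) ≐ pair(pair(e,S),A),  pair(4,e) ≐ pair(4,e).
Decompose pair/2: R ≐ pair(e,S),  M ≐ A.
Bind R := pair(e,S); substituting into the one remaining equation that mentions R gives: pair(pair(q(pair(e,e)),k),A) ≐ pair(pair(S,k),pair(4,pair(k,pair(e,S)))).
Bind M := A; no other remaining equation mentions M.
Delete trivial equation pair(4,e) ≐ pair(4,e).
Decompose pair/2: pair(q(pair(e,e)),k) ≐ pair(S,k),  A ≐ pair(4,pair(k,pair(e,S))).
Decompose pair/2: q(pair(e,e)) ≐ S,  k ≐ k.
Bind S := q(pair(e,e)); substituting into the one remaining equation that mentions S gives: A ≐ pair(4,pair(k,pair(e,q(pair(e,e))))). Substituting into the earlier binding gives R := pair(e,q(pair(e,e))).
Delete trivial equation k ≐ k.
Bind A := pair(4,pair(k,pair(e,q(pair(e,e))))). Substituting into the earlier binding gives M := pair(4,pair(k,pair(e,q(pair(e,e))))).
MGU = { R := pair(e,q(pair(e,e))), M := pair(4,pair(k,pair(e,q(pair(e,e))))), S := q(pair(e,e)), A := pair(4,pair(k,pair(e,q(pair(e,e))))) }, so M := pair(4,pair(k,pair(e,q(pair(e,e))))).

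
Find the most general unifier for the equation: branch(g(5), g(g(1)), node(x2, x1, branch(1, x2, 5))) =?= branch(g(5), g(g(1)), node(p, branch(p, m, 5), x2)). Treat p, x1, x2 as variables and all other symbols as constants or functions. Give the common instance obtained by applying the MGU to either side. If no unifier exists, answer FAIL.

FAIL

Decompose branch/3: g(5) =?= g(5),  g(g(1)) =?= g(g(1)),  node(x2, x1, branch(1, x2, 5)) =?= node(p, branch(p, m, 5), x2).
Delete trivial equation g(5) =?= g(5).
Delete trivial equation g(g(1)) =?= g(g(1)).
Decompose node/3: x2 =?= p,  x1 =?= branch(p, m, 5),  branch(1, x2, 5) =?= x2.
Bind x2 := p; substituting into the one remaining equation that mentions x2 gives: branch(1, p, 5) =?= p.
Bind x1 := branch(p, m, 5); no other remaining equation mentions x1.
Occurs check fails: p occurs in branch(1, p, 5); the equation p =?= branch(1, p, 5) has no finite solution.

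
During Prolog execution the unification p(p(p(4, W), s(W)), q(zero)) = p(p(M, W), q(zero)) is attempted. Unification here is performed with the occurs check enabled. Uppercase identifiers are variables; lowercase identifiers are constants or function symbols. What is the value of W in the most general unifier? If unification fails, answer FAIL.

Decompose p/2: p(p(4, W), s(W)) = p(M, W),  q(zero) = q(zero).
Decompose p/2: p(4, W) = M,  s(W) = W.
Bind M := p(4, W); no other remaining equation mentions M.
Occurs check fails: W occurs in s(W); the equation W = s(W) has no finite solution.

FAIL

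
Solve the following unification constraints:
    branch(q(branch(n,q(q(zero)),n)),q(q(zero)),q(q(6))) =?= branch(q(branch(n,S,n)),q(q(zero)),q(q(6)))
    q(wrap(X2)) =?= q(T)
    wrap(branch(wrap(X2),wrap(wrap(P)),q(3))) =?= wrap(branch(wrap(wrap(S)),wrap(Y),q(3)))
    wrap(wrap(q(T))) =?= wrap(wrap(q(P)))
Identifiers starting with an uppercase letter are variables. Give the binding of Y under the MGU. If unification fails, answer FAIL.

Decompose branch/3: q(branch(n,q(q(zero)),n)) =?= q(branch(n,S,n)),  q(q(zero)) =?= q(q(zero)),  q(q(6)) =?= q(q(6)).
Decompose q/1: branch(n,q(q(zero)),n) =?= branch(n,S,n).
Decompose branch/3: n =?= n,  q(q(zero)) =?= S,  n =?= n.
Delete trivial equation n =?= n.
Bind S := q(q(zero)); substituting into the one remaining equation that mentions S gives: wrap(branch(wrap(X2),wrap(wrap(P)),q(3))) =?= wrap(branch(wrap(wrap(q(q(zero)))),wrap(Y),q(3))).
Delete trivial equation n =?= n.
Delete trivial equation q(q(zero)) =?= q(q(zero)).
Delete trivial equation q(q(6)) =?= q(q(6)).
Decompose q/1: wrap(X2) =?= T.
Bind T := wrap(X2); substituting into the one remaining equation that mentions T gives: wrap(wrap(q(wrap(X2)))) =?= wrap(wrap(q(P))).
Decompose wrap/1: branch(wrap(X2),wrap(wrap(P)),q(3)) =?= branch(wrap(wrap(q(q(zero)))),wrap(Y),q(3)).
Decompose branch/3: wrap(X2) =?= wrap(wrap(q(q(zero)))),  wrap(wrap(P)) =?= wrap(Y),  q(3) =?= q(3).
Decompose wrap/1: X2 =?= wrap(q(q(zero))).
Bind X2 := wrap(q(q(zero))); substituting into the one remaining equation that mentions X2 gives: wrap(wrap(q(wrap(wrap(q(q(zero))))))) =?= wrap(wrap(q(P))). Substituting into the earlier binding gives T := wrap(wrap(q(q(zero)))).
Decompose wrap/1: wrap(P) =?= Y.
Bind Y := wrap(P); no other remaining equation mentions Y.
Delete trivial equation q(3) =?= q(3).
Decompose wrap/1: wrap(q(wrap(wrap(q(q(zero)))))) =?= wrap(q(P)).
Decompose wrap/1: q(wrap(wrap(q(q(zero))))) =?= q(P).
Decompose q/1: wrap(wrap(q(q(zero)))) =?= P.
Bind P := wrap(wrap(q(q(zero)))). Substituting into the earlier binding gives Y := wrap(wrap(wrap(q(q(zero))))).
MGU = { S -> q(q(zero)), T -> wrap(wrap(q(q(zero)))), X2 -> wrap(q(q(zero))), Y -> wrap(wrap(wrap(q(q(zero))))), P -> wrap(wrap(q(q(zero)))) }, so Y -> wrap(wrap(wrap(q(q(zero))))).

wrap(wrap(wrap(q(q(zero)))))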